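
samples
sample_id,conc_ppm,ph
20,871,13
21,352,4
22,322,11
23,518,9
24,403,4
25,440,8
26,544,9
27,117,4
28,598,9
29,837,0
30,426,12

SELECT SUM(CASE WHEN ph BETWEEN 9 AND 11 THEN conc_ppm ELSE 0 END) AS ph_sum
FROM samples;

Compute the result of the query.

sample_id=20: ✗
sample_id=21: ✗
sample_id=22: ✓ → 322
sample_id=23: ✓ → 518
sample_id=24: ✗
sample_id=25: ✗
sample_id=26: ✓ → 544
sample_id=27: ✗
sample_id=28: ✓ → 598
sample_id=29: ✗
sample_id=30: ✗
ph_sum = 322 + 518 + 544 + 598 = 1982

1982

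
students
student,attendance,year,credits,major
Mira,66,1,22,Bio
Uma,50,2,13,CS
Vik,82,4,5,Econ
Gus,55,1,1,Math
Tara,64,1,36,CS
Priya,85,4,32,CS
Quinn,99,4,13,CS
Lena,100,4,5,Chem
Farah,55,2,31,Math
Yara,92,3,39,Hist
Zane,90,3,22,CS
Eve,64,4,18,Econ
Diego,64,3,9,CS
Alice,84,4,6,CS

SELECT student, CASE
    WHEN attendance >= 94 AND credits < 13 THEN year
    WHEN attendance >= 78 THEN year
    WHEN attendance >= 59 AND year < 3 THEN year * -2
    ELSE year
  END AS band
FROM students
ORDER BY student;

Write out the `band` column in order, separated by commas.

4, 3, 4, 2, 1, 4, -2, 4, 4, -2, 2, 4, 3, 3

student=Alice: attendance >= 78 → 4
student=Diego: ELSE → 3
student=Eve: ELSE → 4
student=Farah: ELSE → 2
student=Gus: ELSE → 1
student=Lena: attendance >= 94 AND credits < 13 → 4
student=Mira: attendance >= 59 AND year < 3 → -2
student=Priya: attendance >= 78 → 4
student=Quinn: attendance >= 78 → 4
student=Tara: attendance >= 59 AND year < 3 → -2
student=Uma: ELSE → 2
student=Vik: attendance >= 78 → 4
student=Yara: attendance >= 78 → 3
student=Zane: attendance >= 78 → 3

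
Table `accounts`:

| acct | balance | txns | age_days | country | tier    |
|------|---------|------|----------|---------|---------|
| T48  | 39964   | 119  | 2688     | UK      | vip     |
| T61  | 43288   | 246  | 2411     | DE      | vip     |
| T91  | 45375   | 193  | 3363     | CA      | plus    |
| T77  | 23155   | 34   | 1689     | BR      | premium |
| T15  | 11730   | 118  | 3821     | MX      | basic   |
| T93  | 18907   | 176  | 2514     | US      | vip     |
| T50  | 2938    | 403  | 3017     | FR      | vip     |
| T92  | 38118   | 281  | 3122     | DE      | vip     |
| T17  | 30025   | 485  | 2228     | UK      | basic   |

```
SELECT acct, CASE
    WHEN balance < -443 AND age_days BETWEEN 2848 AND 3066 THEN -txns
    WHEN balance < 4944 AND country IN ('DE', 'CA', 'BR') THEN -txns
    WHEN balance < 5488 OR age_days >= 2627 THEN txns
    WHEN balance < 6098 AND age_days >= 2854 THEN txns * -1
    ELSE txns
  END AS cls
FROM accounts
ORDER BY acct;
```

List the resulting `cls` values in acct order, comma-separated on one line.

118, 485, 119, 403, 246, 34, 193, 281, 176

acct=T15: balance < 5488 OR age_days >= 2627 → 118
acct=T17: ELSE → 485
acct=T48: balance < 5488 OR age_days >= 2627 → 119
acct=T50: balance < 5488 OR age_days >= 2627 → 403
acct=T61: ELSE → 246
acct=T77: ELSE → 34
acct=T91: balance < 5488 OR age_days >= 2627 → 193
acct=T92: balance < 5488 OR age_days >= 2627 → 281
acct=T93: ELSE → 176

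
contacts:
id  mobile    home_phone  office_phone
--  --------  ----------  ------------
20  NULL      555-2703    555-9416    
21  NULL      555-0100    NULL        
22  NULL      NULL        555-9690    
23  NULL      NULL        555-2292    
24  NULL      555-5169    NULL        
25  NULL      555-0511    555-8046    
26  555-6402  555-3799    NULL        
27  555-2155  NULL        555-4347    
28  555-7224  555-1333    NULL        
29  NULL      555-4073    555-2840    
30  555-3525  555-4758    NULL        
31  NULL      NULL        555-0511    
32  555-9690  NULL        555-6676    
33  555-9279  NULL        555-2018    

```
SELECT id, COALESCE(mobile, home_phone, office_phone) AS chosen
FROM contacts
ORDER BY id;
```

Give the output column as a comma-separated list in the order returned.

555-2703, 555-0100, 555-9690, 555-2292, 555-5169, 555-0511, 555-6402, 555-2155, 555-7224, 555-4073, 555-3525, 555-0511, 555-9690, 555-9279

id=20: mobile=NULL, home_phone=555-2703 → 555-2703
id=21: mobile=NULL, home_phone=555-0100 → 555-0100
id=22: mobile=NULL, home_phone=NULL, office_phone=555-9690 → 555-9690
id=23: mobile=NULL, home_phone=NULL, office_phone=555-2292 → 555-2292
id=24: mobile=NULL, home_phone=555-5169 → 555-5169
id=25: mobile=NULL, home_phone=555-0511 → 555-0511
id=26: mobile=555-6402 → 555-6402
id=27: mobile=555-2155 → 555-2155
id=28: mobile=555-7224 → 555-7224
id=29: mobile=NULL, home_phone=555-4073 → 555-4073
id=30: mobile=555-3525 → 555-3525
id=31: mobile=NULL, home_phone=NULL, office_phone=555-0511 → 555-0511
id=32: mobile=555-9690 → 555-9690
id=33: mobile=555-9279 → 555-9279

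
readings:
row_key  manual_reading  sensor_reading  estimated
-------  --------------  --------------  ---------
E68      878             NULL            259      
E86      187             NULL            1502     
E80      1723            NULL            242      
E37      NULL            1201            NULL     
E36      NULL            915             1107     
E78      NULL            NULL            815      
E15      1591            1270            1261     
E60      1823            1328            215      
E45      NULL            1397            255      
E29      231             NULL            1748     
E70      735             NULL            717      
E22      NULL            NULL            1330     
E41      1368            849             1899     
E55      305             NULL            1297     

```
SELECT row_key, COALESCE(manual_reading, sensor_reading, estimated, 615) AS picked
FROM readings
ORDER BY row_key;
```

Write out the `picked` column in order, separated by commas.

1591, 1330, 231, 915, 1201, 1368, 1397, 305, 1823, 878, 735, 815, 1723, 187

row_key=E15: manual_reading=1591 → 1591
row_key=E22: manual_reading=NULL, sensor_reading=NULL, estimated=1330 → 1330
row_key=E29: manual_reading=231 → 231
row_key=E36: manual_reading=NULL, sensor_reading=915 → 915
row_key=E37: manual_reading=NULL, sensor_reading=1201 → 1201
row_key=E41: manual_reading=1368 → 1368
row_key=E45: manual_reading=NULL, sensor_reading=1397 → 1397
row_key=E55: manual_reading=305 → 305
row_key=E60: manual_reading=1823 → 1823
row_key=E68: manual_reading=878 → 878
row_key=E70: manual_reading=735 → 735
row_key=E78: manual_reading=NULL, sensor_reading=NULL, estimated=815 → 815
row_key=E80: manual_reading=1723 → 1723
row_key=E86: manual_reading=187 → 187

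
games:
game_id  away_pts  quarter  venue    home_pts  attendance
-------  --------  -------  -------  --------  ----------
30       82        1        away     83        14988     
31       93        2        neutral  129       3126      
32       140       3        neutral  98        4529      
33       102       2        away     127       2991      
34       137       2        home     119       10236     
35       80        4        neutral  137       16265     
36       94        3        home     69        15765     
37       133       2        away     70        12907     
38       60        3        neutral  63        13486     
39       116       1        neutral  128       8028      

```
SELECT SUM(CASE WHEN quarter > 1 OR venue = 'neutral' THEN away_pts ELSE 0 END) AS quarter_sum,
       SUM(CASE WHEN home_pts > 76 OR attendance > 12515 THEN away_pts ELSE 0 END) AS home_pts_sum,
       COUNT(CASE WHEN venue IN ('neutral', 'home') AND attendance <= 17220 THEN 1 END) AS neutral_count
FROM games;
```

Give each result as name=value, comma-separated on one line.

[quarter_sum: quarter > 1 OR venue = 'neutral']
game_id=30: ✗
game_id=31: ✓ → 93
game_id=32: ✓ → 140
game_id=33: ✓ → 102
game_id=34: ✓ → 137
game_id=35: ✓ → 80
game_id=36: ✓ → 94
game_id=37: ✓ → 133
game_id=38: ✓ → 60
game_id=39: ✓ → 116
quarter_sum = 93 + 140 + 102 + 137 + 80 + 94 + 133 + 60 + 116 = 955
—
[home_pts_sum: home_pts > 76 OR attendance > 12515]
game_id=30: ✓ → 82
game_id=31: ✓ → 93
game_id=32: ✓ → 140
game_id=33: ✓ → 102
game_id=34: ✓ → 137
game_id=35: ✓ → 80
game_id=36: ✓ → 94
game_id=37: ✓ → 133
game_id=38: ✓ → 60
game_id=39: ✓ → 116
home_pts_sum = 82 + 93 + 140 + 102 + 137 + 80 + 94 + 133 + 60 + 116 = 1037
—
[neutral_count: venue IN ('neutral', 'home') AND attendance <= 17220]
game_id=30: ✗
game_id=31: ✓ → 1
game_id=32: ✓ → 1
game_id=33: ✗
game_id=34: ✓ → 1
game_id=35: ✓ → 1
game_id=36: ✓ → 1
game_id=37: ✗
game_id=38: ✓ → 1
game_id=39: ✓ → 1
neutral_count = COUNT(1, 1, 1, 1, 1, 1, 1) = 7

quarter_sum=955, home_pts_sum=1037, neutral_count=7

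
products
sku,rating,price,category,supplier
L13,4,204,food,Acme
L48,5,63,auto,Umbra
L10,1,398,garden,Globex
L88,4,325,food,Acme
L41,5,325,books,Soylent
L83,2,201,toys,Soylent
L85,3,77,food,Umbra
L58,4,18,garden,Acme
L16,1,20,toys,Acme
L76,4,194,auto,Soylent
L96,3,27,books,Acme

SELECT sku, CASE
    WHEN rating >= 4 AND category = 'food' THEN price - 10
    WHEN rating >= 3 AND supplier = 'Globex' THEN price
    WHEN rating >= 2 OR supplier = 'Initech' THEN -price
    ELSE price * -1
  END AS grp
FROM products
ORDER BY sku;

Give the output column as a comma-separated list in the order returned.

-398, 194, -20, -325, -63, -18, -194, -201, -77, 315, -27

sku=L10: ELSE → -398
sku=L13: rating >= 4 AND category = 'food' → 194
sku=L16: ELSE → -20
sku=L41: rating >= 2 OR supplier = 'Initech' → -325
sku=L48: rating >= 2 OR supplier = 'Initech' → -63
sku=L58: rating >= 2 OR supplier = 'Initech' → -18
sku=L76: rating >= 2 OR supplier = 'Initech' → -194
sku=L83: rating >= 2 OR supplier = 'Initech' → -201
sku=L85: rating >= 2 OR supplier = 'Initech' → -77
sku=L88: rating >= 4 AND category = 'food' → 315
sku=L96: rating >= 2 OR supplier = 'Initech' → -27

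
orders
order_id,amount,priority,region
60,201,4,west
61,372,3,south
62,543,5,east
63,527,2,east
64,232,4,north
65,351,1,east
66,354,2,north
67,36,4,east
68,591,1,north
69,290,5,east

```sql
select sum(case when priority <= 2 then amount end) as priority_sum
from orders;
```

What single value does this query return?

order_id=60: ✗
order_id=61: ✗
order_id=62: ✗
order_id=63: ✓ → 527
order_id=64: ✗
order_id=65: ✓ → 351
order_id=66: ✓ → 354
order_id=67: ✗
order_id=68: ✓ → 591
order_id=69: ✗
priority_sum = 527 + 351 + 354 + 591 = 1823

1823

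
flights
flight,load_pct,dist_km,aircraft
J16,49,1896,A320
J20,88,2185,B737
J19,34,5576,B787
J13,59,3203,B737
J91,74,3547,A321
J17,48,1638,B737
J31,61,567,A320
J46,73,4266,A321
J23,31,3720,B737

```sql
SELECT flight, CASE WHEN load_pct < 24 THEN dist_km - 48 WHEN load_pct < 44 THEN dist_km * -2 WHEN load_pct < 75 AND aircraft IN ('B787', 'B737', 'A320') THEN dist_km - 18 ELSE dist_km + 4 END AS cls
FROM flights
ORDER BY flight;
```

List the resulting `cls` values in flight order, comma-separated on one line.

flight=J13: load_pct < 75 AND aircraft IN ('B787', 'B737', 'A320') → 3185
flight=J16: load_pct < 75 AND aircraft IN ('B787', 'B737', 'A320') → 1878
flight=J17: load_pct < 75 AND aircraft IN ('B787', 'B737', 'A320') → 1620
flight=J19: load_pct < 44 → -11152
flight=J20: ELSE → 2189
flight=J23: load_pct < 44 → -7440
flight=J31: load_pct < 75 AND aircraft IN ('B787', 'B737', 'A320') → 549
flight=J46: ELSE → 4270
flight=J91: ELSE → 3551

3185, 1878, 1620, -11152, 2189, -7440, 549, 4270, 3551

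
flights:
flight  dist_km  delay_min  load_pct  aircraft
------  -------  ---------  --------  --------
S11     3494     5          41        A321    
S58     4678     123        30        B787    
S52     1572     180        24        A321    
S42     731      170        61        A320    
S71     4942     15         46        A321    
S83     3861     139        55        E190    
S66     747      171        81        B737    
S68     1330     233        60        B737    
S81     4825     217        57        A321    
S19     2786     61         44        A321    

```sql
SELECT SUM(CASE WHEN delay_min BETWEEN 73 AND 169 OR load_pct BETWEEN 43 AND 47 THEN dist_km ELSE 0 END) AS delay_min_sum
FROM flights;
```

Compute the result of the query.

flight=S11: ✗
flight=S58: ✓ → 4678
flight=S52: ✗
flight=S42: ✗
flight=S71: ✓ → 4942
flight=S83: ✓ → 3861
flight=S66: ✗
flight=S68: ✗
flight=S81: ✗
flight=S19: ✓ → 2786
delay_min_sum = 4678 + 4942 + 3861 + 2786 = 16267

16267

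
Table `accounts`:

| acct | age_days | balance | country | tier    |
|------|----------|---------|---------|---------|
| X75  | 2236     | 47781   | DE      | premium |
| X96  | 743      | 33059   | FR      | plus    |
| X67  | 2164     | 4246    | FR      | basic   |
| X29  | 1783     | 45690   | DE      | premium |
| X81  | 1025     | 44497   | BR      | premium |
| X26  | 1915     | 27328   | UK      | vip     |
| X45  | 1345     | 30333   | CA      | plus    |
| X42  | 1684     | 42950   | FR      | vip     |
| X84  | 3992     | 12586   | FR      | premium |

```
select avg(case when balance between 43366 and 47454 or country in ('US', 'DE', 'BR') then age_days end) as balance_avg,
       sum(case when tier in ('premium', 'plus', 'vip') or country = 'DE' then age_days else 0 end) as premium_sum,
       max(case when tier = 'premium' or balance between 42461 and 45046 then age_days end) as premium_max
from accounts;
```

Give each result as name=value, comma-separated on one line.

[balance_avg: balance between 43366 and 47454 or country in ('US', 'DE', 'BR')]
acct=X75: ✓ → 2236
acct=X96: ✗
acct=X67: ✗
acct=X29: ✓ → 1783
acct=X81: ✓ → 1025
acct=X26: ✗
acct=X45: ✗
acct=X42: ✗
acct=X84: ✗
balance_avg = (2236 + 1783 + 1025) / 3 = 1681.3333333333
—
[premium_sum: tier in ('premium', 'plus', 'vip') or country = 'DE']
acct=X75: ✓ → 2236
acct=X96: ✓ → 743
acct=X67: ✗
acct=X29: ✓ → 1783
acct=X81: ✓ → 1025
acct=X26: ✓ → 1915
acct=X45: ✓ → 1345
acct=X42: ✓ → 1684
acct=X84: ✓ → 3992
premium_sum = 2236 + 743 + 1783 + 1025 + 1915 + 1345 + 1684 + 3992 = 14723
—
[premium_max: tier = 'premium' or balance between 42461 and 45046]
acct=X75: ✓ → 2236
acct=X96: ✗
acct=X67: ✗
acct=X29: ✓ → 1783
acct=X81: ✓ → 1025
acct=X26: ✗
acct=X45: ✗
acct=X42: ✓ → 1684
acct=X84: ✓ → 3992
premium_max = MAX(2236, 1783, 1025, 1684, 3992) = 3992

balance_avg=1681.3333333333, premium_sum=14723, premium_max=3992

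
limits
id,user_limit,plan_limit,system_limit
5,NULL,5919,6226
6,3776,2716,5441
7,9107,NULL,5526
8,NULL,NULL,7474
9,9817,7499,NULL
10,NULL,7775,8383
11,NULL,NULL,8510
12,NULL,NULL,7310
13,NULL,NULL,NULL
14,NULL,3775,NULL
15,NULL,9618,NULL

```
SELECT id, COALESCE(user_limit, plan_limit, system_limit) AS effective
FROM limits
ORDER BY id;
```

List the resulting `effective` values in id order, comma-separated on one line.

5919, 3776, 9107, 7474, 9817, 7775, 8510, 7310, NULL, 3775, 9618

id=5: user_limit=NULL, plan_limit=5919 → 5919
id=6: user_limit=3776 → 3776
id=7: user_limit=9107 → 9107
id=8: user_limit=NULL, plan_limit=NULL, system_limit=7474 → 7474
id=9: user_limit=9817 → 9817
id=10: user_limit=NULL, plan_limit=7775 → 7775
id=11: user_limit=NULL, plan_limit=NULL, system_limit=8510 → 8510
id=12: user_limit=NULL, plan_limit=NULL, system_limit=7310 → 7310
id=13: user_limit=NULL, plan_limit=NULL, system_limit=NULL (all NULL) → NULL
id=14: user_limit=NULL, plan_limit=3775 → 3775
id=15: user_limit=NULL, plan_limit=9618 → 9618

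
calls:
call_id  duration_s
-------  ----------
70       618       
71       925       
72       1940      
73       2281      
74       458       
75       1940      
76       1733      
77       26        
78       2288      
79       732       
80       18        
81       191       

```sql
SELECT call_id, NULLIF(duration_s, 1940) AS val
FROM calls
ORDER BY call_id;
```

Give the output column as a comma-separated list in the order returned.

618, 925, NULL, 2281, 458, NULL, 1733, 26, 2288, 732, 18, 191

call_id=70: duration_s=618 vs 1940: differ → 618
call_id=71: duration_s=925 vs 1940: differ → 925
call_id=72: duration_s=1940 vs 1940: equal → NULL
call_id=73: duration_s=2281 vs 1940: differ → 2281
call_id=74: duration_s=458 vs 1940: differ → 458
call_id=75: duration_s=1940 vs 1940: equal → NULL
call_id=76: duration_s=1733 vs 1940: differ → 1733
call_id=77: duration_s=26 vs 1940: differ → 26
call_id=78: duration_s=2288 vs 1940: differ → 2288
call_id=79: duration_s=732 vs 1940: differ → 732
call_id=80: duration_s=18 vs 1940: differ → 18
call_id=81: duration_s=191 vs 1940: differ → 191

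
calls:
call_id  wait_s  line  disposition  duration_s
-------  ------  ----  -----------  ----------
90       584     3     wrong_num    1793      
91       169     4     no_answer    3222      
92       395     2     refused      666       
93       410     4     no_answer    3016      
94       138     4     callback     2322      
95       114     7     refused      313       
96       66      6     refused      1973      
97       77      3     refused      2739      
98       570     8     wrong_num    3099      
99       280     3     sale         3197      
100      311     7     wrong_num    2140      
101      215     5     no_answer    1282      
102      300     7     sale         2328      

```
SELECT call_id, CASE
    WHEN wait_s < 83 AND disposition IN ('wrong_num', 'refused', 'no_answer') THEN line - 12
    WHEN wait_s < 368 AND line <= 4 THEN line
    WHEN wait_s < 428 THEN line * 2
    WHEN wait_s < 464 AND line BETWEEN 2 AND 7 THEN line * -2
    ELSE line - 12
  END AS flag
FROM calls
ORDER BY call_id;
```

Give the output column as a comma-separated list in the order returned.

-9, 4, 4, 8, 4, 14, -6, -9, -4, 3, 14, 10, 14

call_id=90: ELSE → -9
call_id=91: wait_s < 368 AND line <= 4 → 4
call_id=92: wait_s < 428 → 4
call_id=93: wait_s < 428 → 8
call_id=94: wait_s < 368 AND line <= 4 → 4
call_id=95: wait_s < 428 → 14
call_id=96: wait_s < 83 AND disposition IN ('wrong_num', 'refused', 'no_answer') → -6
call_id=97: wait_s < 83 AND disposition IN ('wrong_num', 'refused', 'no_answer') → -9
call_id=98: ELSE → -4
call_id=99: wait_s < 368 AND line <= 4 → 3
call_id=100: wait_s < 428 → 14
call_id=101: wait_s < 428 → 10
call_id=102: wait_s < 428 → 14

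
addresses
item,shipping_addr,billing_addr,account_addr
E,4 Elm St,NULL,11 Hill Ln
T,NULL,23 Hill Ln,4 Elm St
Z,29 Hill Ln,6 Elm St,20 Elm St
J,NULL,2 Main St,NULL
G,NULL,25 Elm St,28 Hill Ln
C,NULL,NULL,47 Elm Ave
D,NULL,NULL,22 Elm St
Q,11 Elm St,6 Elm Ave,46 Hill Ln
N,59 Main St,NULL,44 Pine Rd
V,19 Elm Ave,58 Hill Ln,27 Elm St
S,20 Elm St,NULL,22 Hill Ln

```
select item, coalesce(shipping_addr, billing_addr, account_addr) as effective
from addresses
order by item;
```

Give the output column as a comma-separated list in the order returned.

item=C: shipping_addr=NULL, billing_addr=NULL, account_addr=47 Elm Ave → 47 Elm Ave
item=D: shipping_addr=NULL, billing_addr=NULL, account_addr=22 Elm St → 22 Elm St
item=E: shipping_addr=4 Elm St → 4 Elm St
item=G: shipping_addr=NULL, billing_addr=25 Elm St → 25 Elm St
item=J: shipping_addr=NULL, billing_addr=2 Main St → 2 Main St
item=N: shipping_addr=59 Main St → 59 Main St
item=Q: shipping_addr=11 Elm St → 11 Elm St
item=S: shipping_addr=20 Elm St → 20 Elm St
item=T: shipping_addr=NULL, billing_addr=23 Hill Ln → 23 Hill Ln
item=V: shipping_addr=19 Elm Ave → 19 Elm Ave
item=Z: shipping_addr=29 Hill Ln → 29 Hill Ln

47 Elm Ave, 22 Elm St, 4 Elm St, 25 Elm St, 2 Main St, 59 Main St, 11 Elm St, 20 Elm St, 23 Hill Ln, 19 Elm Ave, 29 Hill Ln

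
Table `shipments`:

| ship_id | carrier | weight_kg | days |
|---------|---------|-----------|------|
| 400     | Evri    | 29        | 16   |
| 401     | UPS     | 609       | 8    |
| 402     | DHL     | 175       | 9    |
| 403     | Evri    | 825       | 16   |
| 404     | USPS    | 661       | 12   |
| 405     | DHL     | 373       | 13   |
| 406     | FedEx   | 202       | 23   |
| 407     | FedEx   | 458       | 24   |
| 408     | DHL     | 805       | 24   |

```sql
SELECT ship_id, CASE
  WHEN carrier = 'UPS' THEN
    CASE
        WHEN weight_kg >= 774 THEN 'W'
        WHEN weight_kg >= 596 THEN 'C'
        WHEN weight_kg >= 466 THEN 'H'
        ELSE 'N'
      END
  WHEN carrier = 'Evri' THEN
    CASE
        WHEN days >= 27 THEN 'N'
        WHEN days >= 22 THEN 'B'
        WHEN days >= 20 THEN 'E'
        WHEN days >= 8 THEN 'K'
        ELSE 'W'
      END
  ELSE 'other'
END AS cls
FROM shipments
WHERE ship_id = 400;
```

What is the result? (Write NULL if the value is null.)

ship_id = 400: carrier=Evri, weight_kg=29, days=16.
carrier='Evri' → inner[days >= 8] → K

K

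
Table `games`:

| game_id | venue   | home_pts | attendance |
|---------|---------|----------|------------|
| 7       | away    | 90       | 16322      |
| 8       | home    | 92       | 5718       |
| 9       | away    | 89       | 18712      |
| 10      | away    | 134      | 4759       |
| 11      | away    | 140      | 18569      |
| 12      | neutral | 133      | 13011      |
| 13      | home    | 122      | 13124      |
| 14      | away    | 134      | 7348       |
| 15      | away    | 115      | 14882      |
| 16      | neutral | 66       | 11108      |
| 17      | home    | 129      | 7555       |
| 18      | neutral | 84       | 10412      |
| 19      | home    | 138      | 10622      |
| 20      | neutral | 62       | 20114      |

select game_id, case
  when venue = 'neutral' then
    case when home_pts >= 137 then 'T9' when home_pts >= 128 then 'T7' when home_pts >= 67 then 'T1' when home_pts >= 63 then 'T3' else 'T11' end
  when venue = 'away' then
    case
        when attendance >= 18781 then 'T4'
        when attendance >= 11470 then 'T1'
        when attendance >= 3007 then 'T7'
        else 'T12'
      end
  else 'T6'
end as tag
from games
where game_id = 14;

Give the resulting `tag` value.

T7

game_id = 14: venue=away, home_pts=134, attendance=7348.
venue='away' → inner[attendance >= 3007] → T7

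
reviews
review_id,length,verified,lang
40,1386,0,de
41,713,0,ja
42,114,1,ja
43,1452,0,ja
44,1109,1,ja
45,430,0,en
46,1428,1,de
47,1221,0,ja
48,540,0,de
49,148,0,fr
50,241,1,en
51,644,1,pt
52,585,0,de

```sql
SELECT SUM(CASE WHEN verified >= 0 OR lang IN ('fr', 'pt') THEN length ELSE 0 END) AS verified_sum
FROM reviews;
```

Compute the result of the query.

review_id=40: ✓ → 1386
review_id=41: ✓ → 713
review_id=42: ✓ → 114
review_id=43: ✓ → 1452
review_id=44: ✓ → 1109
review_id=45: ✓ → 430
review_id=46: ✓ → 1428
review_id=47: ✓ → 1221
review_id=48: ✓ → 540
review_id=49: ✓ → 148
review_id=50: ✓ → 241
review_id=51: ✓ → 644
review_id=52: ✓ → 585
verified_sum = 1386 + 713 + 114 + 1452 + 1109 + 430 + 1428 + 1221 + 540 + 148 + 241 + 644 + 585 = 10011

10011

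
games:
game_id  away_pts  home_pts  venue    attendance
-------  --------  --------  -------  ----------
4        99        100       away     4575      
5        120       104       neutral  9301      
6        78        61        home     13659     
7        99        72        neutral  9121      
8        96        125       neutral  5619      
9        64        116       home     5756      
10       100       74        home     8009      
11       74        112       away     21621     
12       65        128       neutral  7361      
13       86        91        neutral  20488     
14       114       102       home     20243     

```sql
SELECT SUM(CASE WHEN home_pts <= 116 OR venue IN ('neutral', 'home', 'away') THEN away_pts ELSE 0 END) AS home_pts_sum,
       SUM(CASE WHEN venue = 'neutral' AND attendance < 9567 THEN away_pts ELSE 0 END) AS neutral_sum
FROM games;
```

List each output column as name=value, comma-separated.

home_pts_sum=995, neutral_sum=380

[home_pts_sum: home_pts <= 116 OR venue IN ('neutral', 'home', 'away')]
game_id=4: ✓ → 99
game_id=5: ✓ → 120
game_id=6: ✓ → 78
game_id=7: ✓ → 99
game_id=8: ✓ → 96
game_id=9: ✓ → 64
game_id=10: ✓ → 100
game_id=11: ✓ → 74
game_id=12: ✓ → 65
game_id=13: ✓ → 86
game_id=14: ✓ → 114
home_pts_sum = 99 + 120 + 78 + 99 + 96 + 64 + 100 + 74 + 65 + 86 + 114 = 995
—
[neutral_sum: venue = 'neutral' AND attendance < 9567]
game_id=4: ✗
game_id=5: ✓ → 120
game_id=6: ✗
game_id=7: ✓ → 99
game_id=8: ✓ → 96
game_id=9: ✗
game_id=10: ✗
game_id=11: ✗
game_id=12: ✓ → 65
game_id=13: ✗
game_id=14: ✗
neutral_sum = 120 + 99 + 96 + 65 = 380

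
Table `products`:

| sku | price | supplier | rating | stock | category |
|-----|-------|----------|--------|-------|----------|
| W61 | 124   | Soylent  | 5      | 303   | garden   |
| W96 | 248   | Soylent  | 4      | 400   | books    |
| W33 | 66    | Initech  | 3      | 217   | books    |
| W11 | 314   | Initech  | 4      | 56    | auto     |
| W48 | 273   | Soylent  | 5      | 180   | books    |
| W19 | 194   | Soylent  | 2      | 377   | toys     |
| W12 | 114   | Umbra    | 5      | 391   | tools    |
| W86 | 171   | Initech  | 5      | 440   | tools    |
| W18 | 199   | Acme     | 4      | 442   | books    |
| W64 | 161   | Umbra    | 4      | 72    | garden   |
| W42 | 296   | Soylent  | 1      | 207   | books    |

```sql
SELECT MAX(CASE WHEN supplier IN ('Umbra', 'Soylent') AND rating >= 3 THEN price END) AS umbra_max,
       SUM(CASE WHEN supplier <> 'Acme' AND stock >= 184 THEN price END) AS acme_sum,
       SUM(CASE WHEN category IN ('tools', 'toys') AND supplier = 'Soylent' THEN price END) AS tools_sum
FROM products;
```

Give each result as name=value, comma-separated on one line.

umbra_max=273, acme_sum=1213, tools_sum=194

[umbra_max: supplier IN ('Umbra', 'Soylent') AND rating >= 3]
sku=W61: ✓ → 124
sku=W96: ✓ → 248
sku=W33: ✗
sku=W11: ✗
sku=W48: ✓ → 273
sku=W19: ✗
sku=W12: ✓ → 114
sku=W86: ✗
sku=W18: ✗
sku=W64: ✓ → 161
sku=W42: ✗
umbra_max = MAX(124, 248, 273, 114, 161) = 273
—
[acme_sum: supplier <> 'Acme' AND stock >= 184]
sku=W61: ✓ → 124
sku=W96: ✓ → 248
sku=W33: ✓ → 66
sku=W11: ✗
sku=W48: ✗
sku=W19: ✓ → 194
sku=W12: ✓ → 114
sku=W86: ✓ → 171
sku=W18: ✗
sku=W64: ✗
sku=W42: ✓ → 296
acme_sum = 124 + 248 + 66 + 194 + 114 + 171 + 296 = 1213
—
[tools_sum: category IN ('tools', 'toys') AND supplier = 'Soylent']
sku=W61: ✗
sku=W96: ✗
sku=W33: ✗
sku=W11: ✗
sku=W48: ✗
sku=W19: ✓ → 194
sku=W12: ✗
sku=W86: ✗
sku=W18: ✗
sku=W64: ✗
sku=W42: ✗
tools_sum = 194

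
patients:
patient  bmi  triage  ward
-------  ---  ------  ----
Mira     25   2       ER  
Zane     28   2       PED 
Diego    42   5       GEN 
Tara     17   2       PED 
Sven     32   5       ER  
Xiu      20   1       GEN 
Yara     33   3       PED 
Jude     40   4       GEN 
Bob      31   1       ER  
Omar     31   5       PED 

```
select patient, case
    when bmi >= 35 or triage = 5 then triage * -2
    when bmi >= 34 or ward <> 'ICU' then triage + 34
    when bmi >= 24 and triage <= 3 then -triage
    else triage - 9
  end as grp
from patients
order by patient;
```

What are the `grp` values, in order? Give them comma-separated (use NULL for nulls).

patient=Bob: bmi >= 34 or ward <> 'ICU' → 35
patient=Diego: bmi >= 35 or triage = 5 → -10
patient=Jude: bmi >= 35 or triage = 5 → -8
patient=Mira: bmi >= 34 or ward <> 'ICU' → 36
patient=Omar: bmi >= 35 or triage = 5 → -10
patient=Sven: bmi >= 35 or triage = 5 → -10
patient=Tara: bmi >= 34 or ward <> 'ICU' → 36
patient=Xiu: bmi >= 34 or ward <> 'ICU' → 35
patient=Yara: bmi >= 34 or ward <> 'ICU' → 37
patient=Zane: bmi >= 34 or ward <> 'ICU' → 36

35, -10, -8, 36, -10, -10, 36, 35, 37, 36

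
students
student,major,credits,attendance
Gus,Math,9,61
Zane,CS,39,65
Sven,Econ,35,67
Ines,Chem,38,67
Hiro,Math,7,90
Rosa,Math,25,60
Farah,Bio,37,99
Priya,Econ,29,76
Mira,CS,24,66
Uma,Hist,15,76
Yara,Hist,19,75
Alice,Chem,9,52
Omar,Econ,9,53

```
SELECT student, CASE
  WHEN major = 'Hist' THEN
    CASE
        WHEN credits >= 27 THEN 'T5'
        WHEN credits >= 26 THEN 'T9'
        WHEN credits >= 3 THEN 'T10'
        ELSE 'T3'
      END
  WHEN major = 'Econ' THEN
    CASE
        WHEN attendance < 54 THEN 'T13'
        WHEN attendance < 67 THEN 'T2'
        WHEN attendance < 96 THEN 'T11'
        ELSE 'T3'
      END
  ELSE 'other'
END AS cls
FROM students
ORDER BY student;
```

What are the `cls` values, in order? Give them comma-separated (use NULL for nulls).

other, other, other, other, other, other, T13, T11, other, T11, T10, T10, other

student=Alice: major='Chem' → outer ELSE → other
student=Farah: major='Bio' → outer ELSE → other
student=Gus: major='Math' → outer ELSE → other
student=Hiro: major='Math' → outer ELSE → other
student=Ines: major='Chem' → outer ELSE → other
student=Mira: major='CS' → outer ELSE → other
student=Omar: major='Econ' → inner[attendance < 54] → T13
student=Priya: major='Econ' → inner[attendance < 96] → T11
student=Rosa: major='Math' → outer ELSE → other
student=Sven: major='Econ' → inner[attendance < 96] → T11
student=Uma: major='Hist' → inner[credits >= 3] → T10
student=Yara: major='Hist' → inner[credits >= 3] → T10
student=Zane: major='CS' → outer ELSE → other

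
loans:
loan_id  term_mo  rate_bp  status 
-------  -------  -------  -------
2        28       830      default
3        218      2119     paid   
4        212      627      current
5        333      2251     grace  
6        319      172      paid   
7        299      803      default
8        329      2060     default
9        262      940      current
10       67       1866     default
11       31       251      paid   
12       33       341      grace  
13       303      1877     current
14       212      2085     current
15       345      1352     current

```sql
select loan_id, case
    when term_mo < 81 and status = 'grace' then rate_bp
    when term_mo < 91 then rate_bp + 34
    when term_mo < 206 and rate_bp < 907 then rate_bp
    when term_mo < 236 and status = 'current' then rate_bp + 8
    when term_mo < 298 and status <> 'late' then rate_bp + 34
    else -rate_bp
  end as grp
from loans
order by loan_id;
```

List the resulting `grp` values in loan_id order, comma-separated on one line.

loan_id=2: term_mo < 91 → 864
loan_id=3: term_mo < 298 and status <> 'late' → 2153
loan_id=4: term_mo < 236 and status = 'current' → 635
loan_id=5: ELSE → -2251
loan_id=6: ELSE → -172
loan_id=7: ELSE → -803
loan_id=8: ELSE → -2060
loan_id=9: term_mo < 298 and status <> 'late' → 974
loan_id=10: term_mo < 91 → 1900
loan_id=11: term_mo < 91 → 285
loan_id=12: term_mo < 81 and status = 'grace' → 341
loan_id=13: ELSE → -1877
loan_id=14: term_mo < 236 and status = 'current' → 2093
loan_id=15: ELSE → -1352

864, 2153, 635, -2251, -172, -803, -2060, 974, 1900, 285, 341, -1877, 2093, -1352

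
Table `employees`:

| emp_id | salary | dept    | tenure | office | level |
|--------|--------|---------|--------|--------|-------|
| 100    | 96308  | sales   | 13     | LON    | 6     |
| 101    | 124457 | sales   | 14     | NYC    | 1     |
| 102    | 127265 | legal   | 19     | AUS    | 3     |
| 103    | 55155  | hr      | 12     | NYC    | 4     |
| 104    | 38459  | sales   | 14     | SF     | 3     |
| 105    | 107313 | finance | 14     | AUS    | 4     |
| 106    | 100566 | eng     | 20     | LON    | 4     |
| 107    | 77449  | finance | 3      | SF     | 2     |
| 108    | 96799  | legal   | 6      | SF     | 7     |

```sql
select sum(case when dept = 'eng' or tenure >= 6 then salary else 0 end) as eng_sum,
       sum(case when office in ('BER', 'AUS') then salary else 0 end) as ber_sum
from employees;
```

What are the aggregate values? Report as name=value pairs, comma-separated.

eng_sum=746322, ber_sum=234578

[eng_sum: dept = 'eng' or tenure >= 6]
emp_id=100: ✓ → 96308
emp_id=101: ✓ → 124457
emp_id=102: ✓ → 127265
emp_id=103: ✓ → 55155
emp_id=104: ✓ → 38459
emp_id=105: ✓ → 107313
emp_id=106: ✓ → 100566
emp_id=107: ✗
emp_id=108: ✓ → 96799
eng_sum = 96308 + 124457 + 127265 + 55155 + 38459 + 107313 + 100566 + 96799 = 746322
—
[ber_sum: office in ('BER', 'AUS')]
emp_id=100: ✗
emp_id=101: ✗
emp_id=102: ✓ → 127265
emp_id=103: ✗
emp_id=104: ✗
emp_id=105: ✓ → 107313
emp_id=106: ✗
emp_id=107: ✗
emp_id=108: ✗
ber_sum = 127265 + 107313 = 234578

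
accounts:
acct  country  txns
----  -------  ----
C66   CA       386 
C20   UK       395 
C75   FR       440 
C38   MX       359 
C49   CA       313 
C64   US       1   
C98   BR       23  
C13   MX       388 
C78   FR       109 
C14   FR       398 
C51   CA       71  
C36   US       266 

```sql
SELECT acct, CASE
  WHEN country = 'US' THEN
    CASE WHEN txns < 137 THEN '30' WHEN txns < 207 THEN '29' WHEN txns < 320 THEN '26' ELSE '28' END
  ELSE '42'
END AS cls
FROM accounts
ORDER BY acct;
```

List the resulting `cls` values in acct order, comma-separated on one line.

acct=C13: country='MX' → outer ELSE → 42
acct=C14: country='FR' → outer ELSE → 42
acct=C20: country='UK' → outer ELSE → 42
acct=C36: country='US' → inner[txns < 320] → 26
acct=C38: country='MX' → outer ELSE → 42
acct=C49: country='CA' → outer ELSE → 42
acct=C51: country='CA' → outer ELSE → 42
acct=C64: country='US' → inner[txns < 137] → 30
acct=C66: country='CA' → outer ELSE → 42
acct=C75: country='FR' → outer ELSE → 42
acct=C78: country='FR' → outer ELSE → 42
acct=C98: country='BR' → outer ELSE → 42

42, 42, 42, 26, 42, 42, 42, 30, 42, 42, 42, 42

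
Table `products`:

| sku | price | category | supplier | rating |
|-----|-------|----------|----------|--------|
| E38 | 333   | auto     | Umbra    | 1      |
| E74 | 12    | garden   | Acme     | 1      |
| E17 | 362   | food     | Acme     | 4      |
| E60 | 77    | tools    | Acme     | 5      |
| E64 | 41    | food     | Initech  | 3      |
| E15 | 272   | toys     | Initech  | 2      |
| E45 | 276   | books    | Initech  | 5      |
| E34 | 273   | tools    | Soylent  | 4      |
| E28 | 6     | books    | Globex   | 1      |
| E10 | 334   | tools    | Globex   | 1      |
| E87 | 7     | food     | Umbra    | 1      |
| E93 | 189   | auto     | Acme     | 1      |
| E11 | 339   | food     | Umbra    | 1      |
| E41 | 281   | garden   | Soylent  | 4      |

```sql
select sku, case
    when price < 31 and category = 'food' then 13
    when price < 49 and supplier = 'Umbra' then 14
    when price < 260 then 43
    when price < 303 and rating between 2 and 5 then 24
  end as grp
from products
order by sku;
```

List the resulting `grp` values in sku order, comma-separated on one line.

NULL, NULL, 24, NULL, 43, 24, NULL, 24, 24, 43, 43, 43, 13, 43

sku=E10: (no match → NULL) → NULL
sku=E11: (no match → NULL) → NULL
sku=E15: price < 303 and rating between 2 and 5 → 24
sku=E17: (no match → NULL) → NULL
sku=E28: price < 260 → 43
sku=E34: price < 303 and rating between 2 and 5 → 24
sku=E38: (no match → NULL) → NULL
sku=E41: price < 303 and rating between 2 and 5 → 24
sku=E45: price < 303 and rating between 2 and 5 → 24
sku=E60: price < 260 → 43
sku=E64: price < 260 → 43
sku=E74: price < 260 → 43
sku=E87: price < 31 and category = 'food' → 13
sku=E93: price < 260 → 43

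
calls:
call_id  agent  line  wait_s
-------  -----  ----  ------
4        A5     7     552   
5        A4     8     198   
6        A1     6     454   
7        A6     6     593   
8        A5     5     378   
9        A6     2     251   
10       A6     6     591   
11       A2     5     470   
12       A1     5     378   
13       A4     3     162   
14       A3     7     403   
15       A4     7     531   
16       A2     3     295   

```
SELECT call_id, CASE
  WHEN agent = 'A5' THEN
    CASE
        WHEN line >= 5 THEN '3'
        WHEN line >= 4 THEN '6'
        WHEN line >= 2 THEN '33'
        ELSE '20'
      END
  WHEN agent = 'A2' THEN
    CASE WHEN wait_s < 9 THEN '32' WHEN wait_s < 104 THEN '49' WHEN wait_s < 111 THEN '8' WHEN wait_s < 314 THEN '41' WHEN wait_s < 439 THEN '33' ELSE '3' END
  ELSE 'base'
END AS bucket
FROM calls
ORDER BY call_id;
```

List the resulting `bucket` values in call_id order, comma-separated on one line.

3, base, base, base, 3, base, base, 3, base, base, base, base, 41

call_id=4: agent='A5' → inner[line >= 5] → 3
call_id=5: agent='A4' → outer ELSE → base
call_id=6: agent='A1' → outer ELSE → base
call_id=7: agent='A6' → outer ELSE → base
call_id=8: agent='A5' → inner[line >= 5] → 3
call_id=9: agent='A6' → outer ELSE → base
call_id=10: agent='A6' → outer ELSE → base
call_id=11: agent='A2' → inner[ELSE] → 3
call_id=12: agent='A1' → outer ELSE → base
call_id=13: agent='A4' → outer ELSE → base
call_id=14: agent='A3' → outer ELSE → base
call_id=15: agent='A4' → outer ELSE → base
call_id=16: agent='A2' → inner[wait_s < 314] → 41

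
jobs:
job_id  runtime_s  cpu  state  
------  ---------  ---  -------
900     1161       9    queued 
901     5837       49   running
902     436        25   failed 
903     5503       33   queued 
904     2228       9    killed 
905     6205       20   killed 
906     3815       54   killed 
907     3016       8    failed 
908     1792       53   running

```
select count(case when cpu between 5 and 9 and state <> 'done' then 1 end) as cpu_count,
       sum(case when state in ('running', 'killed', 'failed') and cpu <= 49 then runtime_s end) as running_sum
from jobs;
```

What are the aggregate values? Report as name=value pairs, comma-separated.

cpu_count=3, running_sum=17722

[cpu_count: cpu between 5 and 9 and state <> 'done']
job_id=900: ✓ → 1
job_id=901: ✗
job_id=902: ✗
job_id=903: ✗
job_id=904: ✓ → 1
job_id=905: ✗
job_id=906: ✗
job_id=907: ✓ → 1
job_id=908: ✗
cpu_count = COUNT(1, 1, 1) = 3
—
[running_sum: state in ('running', 'killed', 'failed') and cpu <= 49]
job_id=900: ✗
job_id=901: ✓ → 5837
job_id=902: ✓ → 436
job_id=903: ✗
job_id=904: ✓ → 2228
job_id=905: ✓ → 6205
job_id=906: ✗
job_id=907: ✓ → 3016
job_id=908: ✗
running_sum = 5837 + 436 + 2228 + 6205 + 3016 = 17722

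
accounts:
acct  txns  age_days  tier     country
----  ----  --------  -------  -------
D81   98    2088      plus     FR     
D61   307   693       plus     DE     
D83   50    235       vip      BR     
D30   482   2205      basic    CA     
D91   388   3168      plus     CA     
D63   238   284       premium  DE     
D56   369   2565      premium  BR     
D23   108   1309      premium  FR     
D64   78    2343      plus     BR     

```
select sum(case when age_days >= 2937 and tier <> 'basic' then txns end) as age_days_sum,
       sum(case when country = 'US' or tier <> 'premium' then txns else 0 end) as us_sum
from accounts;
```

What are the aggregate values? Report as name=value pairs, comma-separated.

[age_days_sum: age_days >= 2937 and tier <> 'basic']
acct=D81: ✗
acct=D61: ✗
acct=D83: ✗
acct=D30: ✗
acct=D91: ✓ → 388
acct=D63: ✗
acct=D56: ✗
acct=D23: ✗
acct=D64: ✗
age_days_sum = 388
—
[us_sum: country = 'US' or tier <> 'premium']
acct=D81: ✓ → 98
acct=D61: ✓ → 307
acct=D83: ✓ → 50
acct=D30: ✓ → 482
acct=D91: ✓ → 388
acct=D63: ✗
acct=D56: ✗
acct=D23: ✗
acct=D64: ✓ → 78
us_sum = 98 + 307 + 50 + 482 + 388 + 78 = 1403

age_days_sum=388, us_sum=1403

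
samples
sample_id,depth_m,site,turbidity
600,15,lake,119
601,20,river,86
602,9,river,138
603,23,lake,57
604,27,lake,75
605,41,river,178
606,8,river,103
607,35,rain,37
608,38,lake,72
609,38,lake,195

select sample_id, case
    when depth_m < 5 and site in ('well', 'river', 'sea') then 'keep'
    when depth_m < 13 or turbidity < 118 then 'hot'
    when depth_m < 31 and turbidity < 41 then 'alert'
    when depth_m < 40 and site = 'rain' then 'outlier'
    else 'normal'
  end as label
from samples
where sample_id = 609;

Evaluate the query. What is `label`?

sample_id = 609: depth_m=38, site=lake, turbidity=195.
depth_m < 5 and site in ('well', 'river', 'sea') → false
depth_m < 13 or turbidity < 118 → false
depth_m < 31 and turbidity < 41 → false
depth_m < 40 and site = 'rain' → false
No prior WHEN matched → ELSE → normal

normal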